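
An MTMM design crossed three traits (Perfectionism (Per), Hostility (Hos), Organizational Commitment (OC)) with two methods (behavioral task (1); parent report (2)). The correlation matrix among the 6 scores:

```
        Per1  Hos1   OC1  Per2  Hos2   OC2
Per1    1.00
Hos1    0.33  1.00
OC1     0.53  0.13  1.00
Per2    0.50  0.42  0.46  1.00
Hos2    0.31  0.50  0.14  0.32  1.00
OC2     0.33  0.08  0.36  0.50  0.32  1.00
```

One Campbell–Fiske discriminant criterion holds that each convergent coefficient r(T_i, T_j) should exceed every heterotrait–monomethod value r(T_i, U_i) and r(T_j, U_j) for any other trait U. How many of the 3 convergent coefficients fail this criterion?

2

Each convergent coefficient versus the relevant comparison correlations:
Per (methods 1·2): 0.50 vs {0.33, 0.32, 0.53, 0.50} → fail.
Hos (methods 1·2): 0.50 vs {0.33, 0.32, 0.13, 0.32} → pass.
OC (methods 1·2): 0.36 vs {0.53, 0.50, 0.13, 0.32} → fail.
2 of 3 fail.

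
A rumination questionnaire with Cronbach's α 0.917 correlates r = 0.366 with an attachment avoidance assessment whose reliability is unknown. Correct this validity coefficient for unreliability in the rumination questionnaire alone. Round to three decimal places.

Single correction: r_c = r_obs / √r_xx = 0.366 / √0.917 = 0.366 / 0.9576 ≈ 0.382.

0.382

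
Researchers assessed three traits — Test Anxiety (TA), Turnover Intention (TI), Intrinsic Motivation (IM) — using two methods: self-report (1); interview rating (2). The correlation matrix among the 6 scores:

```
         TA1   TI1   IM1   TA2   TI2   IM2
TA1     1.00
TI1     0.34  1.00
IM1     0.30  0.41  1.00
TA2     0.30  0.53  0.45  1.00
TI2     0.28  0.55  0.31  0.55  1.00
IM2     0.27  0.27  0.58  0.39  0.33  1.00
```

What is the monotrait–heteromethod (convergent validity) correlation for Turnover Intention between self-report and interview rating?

Same trait (TI), different methods: r(TI1, TI2) = 0.55.

0.55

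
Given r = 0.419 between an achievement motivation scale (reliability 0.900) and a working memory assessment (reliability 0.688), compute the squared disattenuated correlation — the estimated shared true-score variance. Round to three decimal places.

Disattenuated r = 0.419 / √(0.900 × 0.688) = 0.419 / 0.7869 = 0.5325.
Shared true-score variance = 0.5325² = 0.2836 ≈ 0.284.

0.284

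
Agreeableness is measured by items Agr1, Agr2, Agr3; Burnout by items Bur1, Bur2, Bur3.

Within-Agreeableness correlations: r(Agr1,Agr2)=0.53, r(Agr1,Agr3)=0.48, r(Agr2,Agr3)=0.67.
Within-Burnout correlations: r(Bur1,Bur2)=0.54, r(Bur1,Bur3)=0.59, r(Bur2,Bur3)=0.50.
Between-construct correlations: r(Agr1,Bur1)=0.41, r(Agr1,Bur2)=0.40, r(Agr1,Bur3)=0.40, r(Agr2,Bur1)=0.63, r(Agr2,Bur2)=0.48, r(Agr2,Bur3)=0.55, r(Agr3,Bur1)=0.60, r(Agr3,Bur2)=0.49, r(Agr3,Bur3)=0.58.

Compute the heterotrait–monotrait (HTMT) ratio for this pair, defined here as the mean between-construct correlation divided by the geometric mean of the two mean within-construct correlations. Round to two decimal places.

0.91

Between-construct mean = 4.54/9 = 0.5044.
Mean within-Agr = 1.68/3 = 0.5600; mean within-Bur = 1.63/3 = 0.5433.
Geometric mean = √(0.5600 × 0.5433) = 0.5516.
HTMT = 0.5044 / 0.5516 = 0.91.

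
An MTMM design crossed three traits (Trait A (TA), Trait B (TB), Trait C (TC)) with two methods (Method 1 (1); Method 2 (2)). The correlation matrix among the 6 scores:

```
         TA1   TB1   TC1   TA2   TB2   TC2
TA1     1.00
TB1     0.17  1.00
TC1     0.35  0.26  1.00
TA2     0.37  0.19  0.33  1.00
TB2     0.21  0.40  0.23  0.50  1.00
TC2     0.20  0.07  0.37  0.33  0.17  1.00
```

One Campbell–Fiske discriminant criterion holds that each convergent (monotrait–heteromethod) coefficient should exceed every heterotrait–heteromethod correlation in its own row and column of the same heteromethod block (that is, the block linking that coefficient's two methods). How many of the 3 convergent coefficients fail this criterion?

0

Convergent coefficients and their comparison sets:
TA (methods 1·2): 0.37 vs {0.21, 0.19, 0.20, 0.33} → pass.
TB (methods 1·2): 0.40 vs {0.19, 0.21, 0.07, 0.23} → pass.
TC (methods 1·2): 0.37 vs {0.33, 0.20, 0.23, 0.07} → pass.
0 of 3 fail.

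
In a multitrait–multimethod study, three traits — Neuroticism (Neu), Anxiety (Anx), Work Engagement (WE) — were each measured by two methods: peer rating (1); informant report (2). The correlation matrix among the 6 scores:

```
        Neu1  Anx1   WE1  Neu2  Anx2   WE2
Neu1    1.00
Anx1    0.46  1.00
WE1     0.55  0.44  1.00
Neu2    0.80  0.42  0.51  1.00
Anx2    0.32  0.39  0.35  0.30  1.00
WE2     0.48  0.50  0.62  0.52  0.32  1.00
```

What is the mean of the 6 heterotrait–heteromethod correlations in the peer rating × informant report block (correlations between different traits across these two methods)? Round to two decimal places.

0.43

HTHM values (method 1 × method 2): 0.32, 0.48, 0.42, 0.50, 0.51, 0.35; mean = 2.58/6 = 0.43.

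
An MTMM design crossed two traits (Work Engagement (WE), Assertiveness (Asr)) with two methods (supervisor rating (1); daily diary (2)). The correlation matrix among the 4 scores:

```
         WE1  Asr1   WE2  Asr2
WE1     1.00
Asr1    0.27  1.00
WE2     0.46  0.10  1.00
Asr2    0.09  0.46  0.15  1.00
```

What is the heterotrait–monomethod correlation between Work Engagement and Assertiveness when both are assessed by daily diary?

0.15

Different traits, same method: r(WE2, Asr2) = 0.15.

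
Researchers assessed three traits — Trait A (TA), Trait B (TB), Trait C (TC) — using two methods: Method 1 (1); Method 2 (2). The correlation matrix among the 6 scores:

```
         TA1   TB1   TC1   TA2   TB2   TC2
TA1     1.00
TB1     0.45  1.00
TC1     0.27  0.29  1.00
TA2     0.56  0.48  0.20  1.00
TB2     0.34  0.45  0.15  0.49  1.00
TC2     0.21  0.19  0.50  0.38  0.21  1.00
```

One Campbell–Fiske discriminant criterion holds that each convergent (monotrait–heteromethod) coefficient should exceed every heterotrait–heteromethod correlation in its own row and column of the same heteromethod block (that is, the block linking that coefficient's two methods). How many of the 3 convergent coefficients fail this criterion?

1

Each convergent coefficient versus the relevant comparison correlations:
TA (methods 1·2): 0.56 vs {0.34, 0.48, 0.21, 0.20} → pass.
TB (methods 1·2): 0.45 vs {0.48, 0.34, 0.19, 0.15} → fail.
TC (methods 1·2): 0.50 vs {0.20, 0.21, 0.15, 0.19} → pass.
1 of 3 fail.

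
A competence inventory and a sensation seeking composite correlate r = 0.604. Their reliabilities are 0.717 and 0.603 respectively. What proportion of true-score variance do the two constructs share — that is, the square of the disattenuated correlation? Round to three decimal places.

Disattenuated r = 0.604 / √(0.717 × 0.603) = 0.604 / 0.6575 = 0.9186.
Shared true-score variance = 0.9186² = 0.8438 ≈ 0.844.

0.844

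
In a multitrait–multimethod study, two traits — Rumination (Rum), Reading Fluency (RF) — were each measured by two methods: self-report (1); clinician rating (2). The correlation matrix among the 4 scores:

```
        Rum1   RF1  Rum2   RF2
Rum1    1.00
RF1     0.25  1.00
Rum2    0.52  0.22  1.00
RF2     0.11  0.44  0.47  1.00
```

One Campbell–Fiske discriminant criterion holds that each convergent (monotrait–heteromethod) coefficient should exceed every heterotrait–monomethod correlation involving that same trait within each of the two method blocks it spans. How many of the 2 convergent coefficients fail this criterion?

Each convergent coefficient versus the relevant comparison correlations:
Rum (methods 1·2): 0.52 vs {0.25, 0.47} → pass.
RF (methods 1·2): 0.44 vs {0.25, 0.47} → fail.
1 of 2 fail.

1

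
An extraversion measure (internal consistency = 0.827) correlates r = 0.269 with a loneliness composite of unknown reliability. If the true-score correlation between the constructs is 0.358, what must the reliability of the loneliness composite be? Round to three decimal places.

r_true = r_obs / √(r_xx · r_yy) ⇒ 0.358 = 0.269 / √(0.827 · r_yy).
√(0.827 · r_yy) = 0.269 / 0.358 = 0.7514; 0.827 · r_yy = 0.5646; r_yy = 0.5646 / 0.827 ≈ 0.683.

0.683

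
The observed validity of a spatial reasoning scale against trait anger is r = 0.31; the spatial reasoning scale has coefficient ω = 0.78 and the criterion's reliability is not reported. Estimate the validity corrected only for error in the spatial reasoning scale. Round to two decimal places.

0.35

Single correction: r_c = r_obs / √r_xx = 0.31 / √0.78 = 0.31 / 0.8832 ≈ 0.35.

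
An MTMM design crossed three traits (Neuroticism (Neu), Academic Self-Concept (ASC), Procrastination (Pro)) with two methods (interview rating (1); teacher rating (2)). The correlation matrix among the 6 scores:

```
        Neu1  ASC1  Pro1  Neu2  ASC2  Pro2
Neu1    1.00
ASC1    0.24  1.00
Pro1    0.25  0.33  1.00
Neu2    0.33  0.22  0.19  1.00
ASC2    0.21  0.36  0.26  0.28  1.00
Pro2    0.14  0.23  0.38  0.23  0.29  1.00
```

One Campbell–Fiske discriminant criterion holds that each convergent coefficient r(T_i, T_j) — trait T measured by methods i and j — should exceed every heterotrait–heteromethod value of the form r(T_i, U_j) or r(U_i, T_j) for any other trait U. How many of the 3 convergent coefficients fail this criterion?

Convergent coefficients and their comparison sets:
Neu (methods 1·2): 0.33 vs {0.21, 0.22, 0.14, 0.19} → pass.
ASC (methods 1·2): 0.36 vs {0.22, 0.21, 0.23, 0.26} → pass.
Pro (methods 1·2): 0.38 vs {0.19, 0.14, 0.26, 0.23} → pass.
0 of 3 fail.

0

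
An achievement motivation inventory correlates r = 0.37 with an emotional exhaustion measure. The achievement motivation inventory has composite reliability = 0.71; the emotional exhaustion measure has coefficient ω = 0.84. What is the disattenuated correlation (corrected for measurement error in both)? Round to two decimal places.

r_true = r_obs / √(r_xx · r_yy) = 0.37 / √(0.71 × 0.84) = 0.37 / √0.5964 = 0.37 / 0.7723 ≈ 0.48.

0.48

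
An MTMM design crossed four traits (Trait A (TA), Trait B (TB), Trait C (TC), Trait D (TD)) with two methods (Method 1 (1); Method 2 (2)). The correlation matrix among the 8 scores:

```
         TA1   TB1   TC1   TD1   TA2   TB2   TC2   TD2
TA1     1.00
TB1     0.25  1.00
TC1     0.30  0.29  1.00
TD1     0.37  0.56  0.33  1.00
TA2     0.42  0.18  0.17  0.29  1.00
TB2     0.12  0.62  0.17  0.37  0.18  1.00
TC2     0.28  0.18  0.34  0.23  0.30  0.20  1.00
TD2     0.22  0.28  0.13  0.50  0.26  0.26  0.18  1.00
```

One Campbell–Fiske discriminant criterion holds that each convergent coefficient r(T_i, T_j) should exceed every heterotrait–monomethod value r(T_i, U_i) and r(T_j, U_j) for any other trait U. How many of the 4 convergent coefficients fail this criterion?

1

Each convergent coefficient versus the relevant comparison correlations:
TA (methods 1·2): 0.42 vs {0.25, 0.18, 0.30, 0.30, 0.37, 0.26} → pass.
TB (methods 1·2): 0.62 vs {0.25, 0.18, 0.29, 0.20, 0.56, 0.26} → pass.
TC (methods 1·2): 0.34 vs {0.30, 0.30, 0.29, 0.20, 0.33, 0.18} → pass.
TD (methods 1·2): 0.50 vs {0.37, 0.26, 0.56, 0.26, 0.33, 0.18} → fail.
1 of 4 fail.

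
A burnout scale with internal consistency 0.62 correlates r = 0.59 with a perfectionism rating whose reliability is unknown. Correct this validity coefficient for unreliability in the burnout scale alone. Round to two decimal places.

Single correction: r_c = r_obs / √r_xx = 0.59 / √0.62 = 0.59 / 0.7874 ≈ 0.75.

0.75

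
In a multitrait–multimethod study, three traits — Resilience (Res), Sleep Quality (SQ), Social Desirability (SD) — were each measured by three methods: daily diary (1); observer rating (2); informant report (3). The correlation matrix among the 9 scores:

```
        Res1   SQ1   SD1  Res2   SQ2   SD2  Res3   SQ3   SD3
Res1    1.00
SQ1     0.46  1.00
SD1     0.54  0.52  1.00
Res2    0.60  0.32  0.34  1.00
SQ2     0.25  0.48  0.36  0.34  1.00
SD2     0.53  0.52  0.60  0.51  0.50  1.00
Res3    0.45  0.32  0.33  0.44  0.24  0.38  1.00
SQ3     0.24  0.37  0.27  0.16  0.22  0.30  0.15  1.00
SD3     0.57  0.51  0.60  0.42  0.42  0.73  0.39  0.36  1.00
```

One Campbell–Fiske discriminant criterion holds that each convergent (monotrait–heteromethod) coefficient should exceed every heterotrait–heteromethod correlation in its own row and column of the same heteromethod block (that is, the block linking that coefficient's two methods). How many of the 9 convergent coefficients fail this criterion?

Checking each validity diagonal entry against its comparison values:
Res (methods 1·2): 0.60 vs {0.25, 0.32, 0.53, 0.34} → pass.
Res (methods 1·3): 0.45 vs {0.24, 0.32, 0.57, 0.33} → fail.
Res (methods 2·3): 0.44 vs {0.16, 0.24, 0.42, 0.38} → pass.
SQ (methods 1·2): 0.48 vs {0.32, 0.25, 0.52, 0.36} → fail.
SQ (methods 1·3): 0.37 vs {0.32, 0.24, 0.51, 0.27} → fail.
SQ (methods 2·3): 0.22 vs {0.24, 0.16, 0.42, 0.30} → fail.
SD (methods 1·2): 0.60 vs {0.34, 0.53, 0.36, 0.52} → pass.
SD (methods 1·3): 0.60 vs {0.33, 0.57, 0.27, 0.51} → pass.
SD (methods 2·3): 0.73 vs {0.38, 0.42, 0.30, 0.42} → pass.
4 of 9 fail.

4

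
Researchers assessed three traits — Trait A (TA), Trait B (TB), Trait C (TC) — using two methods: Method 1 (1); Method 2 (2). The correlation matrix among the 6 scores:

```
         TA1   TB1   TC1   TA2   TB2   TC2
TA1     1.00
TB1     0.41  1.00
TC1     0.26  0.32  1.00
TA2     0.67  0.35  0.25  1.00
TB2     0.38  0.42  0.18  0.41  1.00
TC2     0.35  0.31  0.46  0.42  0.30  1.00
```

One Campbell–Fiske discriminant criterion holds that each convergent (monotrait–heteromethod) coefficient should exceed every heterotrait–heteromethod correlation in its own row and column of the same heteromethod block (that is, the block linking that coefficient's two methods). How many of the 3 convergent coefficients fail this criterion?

Convergent coefficients and their comparison sets:
TA (methods 1·2): 0.67 vs {0.38, 0.35, 0.35, 0.25} → pass.
TB (methods 1·2): 0.42 vs {0.35, 0.38, 0.31, 0.18} → pass.
TC (methods 1·2): 0.46 vs {0.25, 0.35, 0.18, 0.31} → pass.
0 of 3 fail.

0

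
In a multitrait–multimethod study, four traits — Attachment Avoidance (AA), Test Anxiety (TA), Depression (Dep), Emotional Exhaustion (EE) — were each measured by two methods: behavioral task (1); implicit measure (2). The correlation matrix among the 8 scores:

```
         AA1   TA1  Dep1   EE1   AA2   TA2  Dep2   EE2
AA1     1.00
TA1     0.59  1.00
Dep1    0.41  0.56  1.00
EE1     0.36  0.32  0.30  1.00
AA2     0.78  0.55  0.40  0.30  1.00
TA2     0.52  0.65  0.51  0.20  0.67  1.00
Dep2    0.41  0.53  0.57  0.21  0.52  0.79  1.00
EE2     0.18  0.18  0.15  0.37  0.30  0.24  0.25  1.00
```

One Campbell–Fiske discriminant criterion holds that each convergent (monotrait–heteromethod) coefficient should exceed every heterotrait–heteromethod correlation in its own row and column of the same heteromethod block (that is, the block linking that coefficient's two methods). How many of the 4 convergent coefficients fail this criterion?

0

Convergent coefficients and their comparison sets:
AA (methods 1·2): 0.78 vs {0.52, 0.55, 0.41, 0.40, 0.18, 0.30} → pass.
TA (methods 1·2): 0.65 vs {0.55, 0.52, 0.53, 0.51, 0.18, 0.20} → pass.
Dep (methods 1·2): 0.57 vs {0.40, 0.41, 0.51, 0.53, 0.15, 0.21} → pass.
EE (methods 1·2): 0.37 vs {0.30, 0.18, 0.20, 0.18, 0.21, 0.15} → pass.
0 of 4 fail.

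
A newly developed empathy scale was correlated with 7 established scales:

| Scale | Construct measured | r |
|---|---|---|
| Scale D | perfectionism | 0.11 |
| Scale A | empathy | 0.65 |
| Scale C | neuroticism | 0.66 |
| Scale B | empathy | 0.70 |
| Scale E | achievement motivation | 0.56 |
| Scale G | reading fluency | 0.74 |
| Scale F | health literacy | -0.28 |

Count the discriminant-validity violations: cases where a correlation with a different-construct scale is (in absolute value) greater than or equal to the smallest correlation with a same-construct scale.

Convergent (same construct = empathy): Scale A, Scale B.
Smallest convergent = 0.65. Discriminant |r|: 0.11, 0.66, 0.56, 0.74, 0.28; count ≥ 0.65 → 2.

2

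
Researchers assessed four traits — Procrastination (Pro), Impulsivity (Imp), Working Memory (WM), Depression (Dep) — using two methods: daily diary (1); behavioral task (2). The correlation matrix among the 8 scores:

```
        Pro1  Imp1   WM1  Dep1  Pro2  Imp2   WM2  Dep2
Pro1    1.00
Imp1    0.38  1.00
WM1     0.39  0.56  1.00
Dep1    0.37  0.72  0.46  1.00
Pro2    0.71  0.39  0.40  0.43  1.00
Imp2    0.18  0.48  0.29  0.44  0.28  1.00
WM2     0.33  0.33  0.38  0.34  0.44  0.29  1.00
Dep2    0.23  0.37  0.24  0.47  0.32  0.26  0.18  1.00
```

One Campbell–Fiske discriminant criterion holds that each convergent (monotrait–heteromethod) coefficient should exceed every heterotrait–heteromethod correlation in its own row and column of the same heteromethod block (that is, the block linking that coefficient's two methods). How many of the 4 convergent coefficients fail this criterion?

1

Convergent coefficients and their comparison sets:
Pro (methods 1·2): 0.71 vs {0.18, 0.39, 0.33, 0.40, 0.23, 0.43} → pass.
Imp (methods 1·2): 0.48 vs {0.39, 0.18, 0.33, 0.29, 0.37, 0.44} → pass.
WM (methods 1·2): 0.38 vs {0.40, 0.33, 0.29, 0.33, 0.24, 0.34} → fail.
Dep (methods 1·2): 0.47 vs {0.43, 0.23, 0.44, 0.37, 0.34, 0.24} → pass.
1 of 4 fail.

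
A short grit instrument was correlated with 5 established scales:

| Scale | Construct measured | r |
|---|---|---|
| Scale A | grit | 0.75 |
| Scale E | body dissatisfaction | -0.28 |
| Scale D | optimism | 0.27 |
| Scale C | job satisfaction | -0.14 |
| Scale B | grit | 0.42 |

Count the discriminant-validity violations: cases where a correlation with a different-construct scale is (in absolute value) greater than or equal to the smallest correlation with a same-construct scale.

0

Convergent (same construct = grit): Scale A, Scale B.
Smallest convergent = 0.42. Discriminant |r|: 0.28, 0.27, 0.14; count ≥ 0.42 → 0.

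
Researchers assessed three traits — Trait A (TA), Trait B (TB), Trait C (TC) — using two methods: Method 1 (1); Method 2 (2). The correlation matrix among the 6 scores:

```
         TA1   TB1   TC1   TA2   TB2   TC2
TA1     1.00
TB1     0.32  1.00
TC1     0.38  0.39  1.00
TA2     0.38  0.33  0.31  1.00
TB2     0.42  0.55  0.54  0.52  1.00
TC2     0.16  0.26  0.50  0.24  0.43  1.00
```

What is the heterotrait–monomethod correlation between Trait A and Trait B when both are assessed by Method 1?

0.32

Different traits, same method: r(TA1, TB1) = 0.32.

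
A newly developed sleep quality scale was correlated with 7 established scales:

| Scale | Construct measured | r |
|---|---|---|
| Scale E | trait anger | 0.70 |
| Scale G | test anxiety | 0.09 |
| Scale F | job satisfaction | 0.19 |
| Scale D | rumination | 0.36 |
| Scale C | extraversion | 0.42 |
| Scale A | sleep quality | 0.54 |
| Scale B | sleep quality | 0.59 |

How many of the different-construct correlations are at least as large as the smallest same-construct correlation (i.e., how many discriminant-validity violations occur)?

Convergent (same construct = sleep quality): Scale A, Scale B.
Smallest convergent = 0.54. Discriminant values: 0.70, 0.09, 0.19, 0.36, 0.42; count ≥ 0.54 → 1.

1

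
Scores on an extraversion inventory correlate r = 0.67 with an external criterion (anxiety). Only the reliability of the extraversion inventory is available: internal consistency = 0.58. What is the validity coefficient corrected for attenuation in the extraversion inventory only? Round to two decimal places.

0.88

Single correction: r_c = r_obs / √r_xx = 0.67 / √0.58 = 0.67 / 0.7616 ≈ 0.88.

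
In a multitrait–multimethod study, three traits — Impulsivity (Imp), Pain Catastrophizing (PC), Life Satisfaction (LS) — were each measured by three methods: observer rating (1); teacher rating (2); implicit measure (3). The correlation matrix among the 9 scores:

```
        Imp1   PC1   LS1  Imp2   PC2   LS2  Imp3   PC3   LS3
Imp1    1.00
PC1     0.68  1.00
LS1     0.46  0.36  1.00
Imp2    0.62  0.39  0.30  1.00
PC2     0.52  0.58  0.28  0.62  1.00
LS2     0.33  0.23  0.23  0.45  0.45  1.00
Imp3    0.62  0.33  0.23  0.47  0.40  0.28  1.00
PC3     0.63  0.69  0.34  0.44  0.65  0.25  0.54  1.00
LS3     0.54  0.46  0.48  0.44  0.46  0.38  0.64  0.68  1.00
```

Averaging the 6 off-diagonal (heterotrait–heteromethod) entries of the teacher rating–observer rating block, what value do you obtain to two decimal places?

0.34

HTHM values (method 2 × method 1): 0.39, 0.30, 0.52, 0.28, 0.33, 0.23; mean = 2.05/6 = 0.34.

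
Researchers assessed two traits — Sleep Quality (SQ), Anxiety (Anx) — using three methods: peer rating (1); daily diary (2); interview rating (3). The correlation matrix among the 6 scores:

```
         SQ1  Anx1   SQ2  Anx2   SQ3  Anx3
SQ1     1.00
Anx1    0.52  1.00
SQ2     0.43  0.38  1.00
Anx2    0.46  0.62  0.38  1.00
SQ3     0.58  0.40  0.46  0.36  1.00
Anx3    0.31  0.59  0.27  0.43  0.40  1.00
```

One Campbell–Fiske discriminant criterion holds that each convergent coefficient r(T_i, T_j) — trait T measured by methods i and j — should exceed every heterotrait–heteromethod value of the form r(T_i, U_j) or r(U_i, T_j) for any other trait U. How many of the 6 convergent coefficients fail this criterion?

1

Each convergent coefficient versus the relevant comparison correlations:
SQ (methods 1·2): 0.43 vs {0.46, 0.38} → fail.
SQ (methods 1·3): 0.58 vs {0.31, 0.40} → pass.
SQ (methods 2·3): 0.46 vs {0.27, 0.36} → pass.
Anx (methods 1·2): 0.62 vs {0.38, 0.46} → pass.
Anx (methods 1·3): 0.59 vs {0.40, 0.31} → pass.
Anx (methods 2·3): 0.43 vs {0.36, 0.27} → pass.
1 of 6 fail.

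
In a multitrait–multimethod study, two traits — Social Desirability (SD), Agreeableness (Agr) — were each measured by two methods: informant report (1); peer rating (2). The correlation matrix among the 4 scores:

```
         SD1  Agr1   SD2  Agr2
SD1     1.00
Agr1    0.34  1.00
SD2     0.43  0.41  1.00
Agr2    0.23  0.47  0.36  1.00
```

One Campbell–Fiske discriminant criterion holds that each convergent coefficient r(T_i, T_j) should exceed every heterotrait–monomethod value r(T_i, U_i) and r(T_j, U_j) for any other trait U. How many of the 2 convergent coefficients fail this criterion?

Each convergent coefficient versus the relevant comparison correlations:
SD (methods 1·2): 0.43 vs {0.34, 0.36} → pass.
Agr (methods 1·2): 0.47 vs {0.34, 0.36} → pass.
0 of 2 fail.

0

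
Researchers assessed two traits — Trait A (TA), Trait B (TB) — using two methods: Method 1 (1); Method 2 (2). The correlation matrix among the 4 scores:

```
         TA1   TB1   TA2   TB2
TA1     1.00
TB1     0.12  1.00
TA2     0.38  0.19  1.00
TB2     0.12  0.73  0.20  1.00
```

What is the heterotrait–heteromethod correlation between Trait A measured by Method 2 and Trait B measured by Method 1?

Different traits and methods: r(TA2, TB1) = 0.19.

0.19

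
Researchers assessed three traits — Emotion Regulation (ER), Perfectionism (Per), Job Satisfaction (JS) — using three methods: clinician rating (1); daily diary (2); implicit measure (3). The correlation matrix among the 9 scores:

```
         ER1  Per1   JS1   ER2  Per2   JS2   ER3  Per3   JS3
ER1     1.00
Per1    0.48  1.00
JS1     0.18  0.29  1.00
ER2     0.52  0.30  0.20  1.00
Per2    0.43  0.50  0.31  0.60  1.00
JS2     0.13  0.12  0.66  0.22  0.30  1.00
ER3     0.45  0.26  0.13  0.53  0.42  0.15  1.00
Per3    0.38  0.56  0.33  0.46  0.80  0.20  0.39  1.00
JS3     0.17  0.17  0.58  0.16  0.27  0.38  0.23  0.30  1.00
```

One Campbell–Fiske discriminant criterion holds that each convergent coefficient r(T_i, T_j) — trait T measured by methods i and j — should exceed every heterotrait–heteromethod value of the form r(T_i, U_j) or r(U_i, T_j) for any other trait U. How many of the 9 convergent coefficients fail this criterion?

Convergent coefficients and their comparison sets:
ER (methods 1·2): 0.52 vs {0.43, 0.30, 0.13, 0.20} → pass.
ER (methods 1·3): 0.45 vs {0.38, 0.26, 0.17, 0.13} → pass.
ER (methods 2·3): 0.53 vs {0.46, 0.42, 0.16, 0.15} → pass.
Per (methods 1·2): 0.50 vs {0.30, 0.43, 0.12, 0.31} → pass.
Per (methods 1·3): 0.56 vs {0.26, 0.38, 0.17, 0.33} → pass.
Per (methods 2·3): 0.80 vs {0.42, 0.46, 0.27, 0.20} → pass.
JS (methods 1·2): 0.66 vs {0.20, 0.13, 0.31, 0.12} → pass.
JS (methods 1·3): 0.58 vs {0.13, 0.17, 0.33, 0.17} → pass.
JS (methods 2·3): 0.38 vs {0.15, 0.16, 0.20, 0.27} → pass.
0 of 9 fail.

0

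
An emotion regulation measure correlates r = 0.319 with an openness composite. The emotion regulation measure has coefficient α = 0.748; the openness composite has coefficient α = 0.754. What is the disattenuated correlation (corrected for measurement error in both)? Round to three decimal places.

0.425

r_true = r_obs / √(r_xx · r_yy) = 0.319 / √(0.748 × 0.754) = 0.319 / √0.563992 = 0.319 / 0.7510 ≈ 0.425.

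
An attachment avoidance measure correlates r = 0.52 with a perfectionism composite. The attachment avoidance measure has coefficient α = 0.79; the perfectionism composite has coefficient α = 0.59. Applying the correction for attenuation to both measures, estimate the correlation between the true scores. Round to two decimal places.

0.76

r_true = r_obs / √(r_xx · r_yy) = 0.52 / √(0.79 × 0.59) = 0.52 / √0.4661 = 0.52 / 0.6827 ≈ 0.76.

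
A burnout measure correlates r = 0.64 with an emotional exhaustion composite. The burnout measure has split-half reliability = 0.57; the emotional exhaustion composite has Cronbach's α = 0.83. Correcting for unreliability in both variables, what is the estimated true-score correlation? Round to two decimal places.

r_true = r_obs / √(r_xx · r_yy) = 0.64 / √(0.57 × 0.83) = 0.64 / √0.4731 = 0.64 / 0.6878 ≈ 0.93.

0.93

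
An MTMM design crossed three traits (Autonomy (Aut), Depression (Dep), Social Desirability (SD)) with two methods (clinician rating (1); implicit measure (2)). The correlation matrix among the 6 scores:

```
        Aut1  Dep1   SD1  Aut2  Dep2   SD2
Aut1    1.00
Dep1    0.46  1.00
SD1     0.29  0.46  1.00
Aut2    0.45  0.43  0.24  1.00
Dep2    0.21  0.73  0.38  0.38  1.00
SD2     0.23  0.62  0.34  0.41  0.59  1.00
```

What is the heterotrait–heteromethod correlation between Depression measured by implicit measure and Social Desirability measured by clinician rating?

Different traits and methods: r(Dep2, SD1) = 0.38.

0.38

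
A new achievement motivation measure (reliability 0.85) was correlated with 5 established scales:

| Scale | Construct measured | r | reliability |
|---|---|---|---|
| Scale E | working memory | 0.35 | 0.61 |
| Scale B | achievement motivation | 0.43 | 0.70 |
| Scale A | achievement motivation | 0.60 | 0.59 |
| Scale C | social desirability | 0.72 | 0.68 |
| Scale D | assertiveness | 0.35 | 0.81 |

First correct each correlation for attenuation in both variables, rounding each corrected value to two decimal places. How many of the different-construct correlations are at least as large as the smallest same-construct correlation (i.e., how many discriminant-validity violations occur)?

1

Disattenuated r (r / √(r_scale · r_new)):
  Scale E (disc): 0.35 / √(0.61·0.85) = 0.49
  Scale B (conv): 0.43 / √(0.70·0.85) = 0.56
  Scale A (conv): 0.60 / √(0.59·0.85) = 0.85
  Scale C (disc): 0.72 / √(0.68·0.85) = 0.95
  Scale D (disc): 0.35 / √(0.81·0.85) = 0.42
Smallest convergent = 0.56. Discriminant values: 0.49, 0.95, 0.42; count ≥ 0.56 → 1.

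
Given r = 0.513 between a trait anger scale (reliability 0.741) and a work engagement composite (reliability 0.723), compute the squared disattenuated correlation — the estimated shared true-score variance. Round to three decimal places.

Disattenuated r = 0.513 / √(0.741 × 0.723) = 0.513 / 0.7319 = 0.7009.
Shared true-score variance = 0.7009² = 0.4913 ≈ 0.491.

0.491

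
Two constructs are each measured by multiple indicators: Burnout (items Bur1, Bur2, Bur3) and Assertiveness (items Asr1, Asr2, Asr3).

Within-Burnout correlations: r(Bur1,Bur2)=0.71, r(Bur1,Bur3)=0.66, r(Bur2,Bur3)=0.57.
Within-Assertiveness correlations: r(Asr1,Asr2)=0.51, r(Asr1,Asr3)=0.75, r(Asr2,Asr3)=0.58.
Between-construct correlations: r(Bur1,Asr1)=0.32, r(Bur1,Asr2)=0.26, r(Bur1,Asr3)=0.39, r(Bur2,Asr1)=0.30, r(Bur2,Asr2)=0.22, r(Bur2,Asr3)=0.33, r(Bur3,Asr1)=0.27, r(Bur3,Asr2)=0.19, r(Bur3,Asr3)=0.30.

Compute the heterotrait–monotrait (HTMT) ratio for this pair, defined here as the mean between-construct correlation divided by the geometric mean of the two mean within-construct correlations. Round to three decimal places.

0.455

Mean heterotrait r = 2.58/9 = 0.2867.
Mean within-Bur = 1.94/3 = 0.6467; mean within-Asr = 1.84/3 = 0.6133.
Geometric mean = √(0.6467 × 0.6133) = 0.6298.
HTMT = 0.2867 / 0.6298 = 0.455.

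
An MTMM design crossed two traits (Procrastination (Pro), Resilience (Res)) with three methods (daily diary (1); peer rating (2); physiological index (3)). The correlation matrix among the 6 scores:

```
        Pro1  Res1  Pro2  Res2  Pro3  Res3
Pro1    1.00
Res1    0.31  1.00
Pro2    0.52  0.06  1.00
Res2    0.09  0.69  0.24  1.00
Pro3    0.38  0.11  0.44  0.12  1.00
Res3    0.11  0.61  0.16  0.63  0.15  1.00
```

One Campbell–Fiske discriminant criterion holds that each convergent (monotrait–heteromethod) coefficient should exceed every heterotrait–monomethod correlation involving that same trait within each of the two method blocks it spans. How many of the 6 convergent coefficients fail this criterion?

0

Checking each validity diagonal entry against its comparison values:
Pro (methods 1·2): 0.52 vs {0.31, 0.24} → pass.
Pro (methods 1·3): 0.38 vs {0.31, 0.15} → pass.
Pro (methods 2·3): 0.44 vs {0.24, 0.15} → pass.
Res (methods 1·2): 0.69 vs {0.31, 0.24} → pass.
Res (methods 1·3): 0.61 vs {0.31, 0.15} → pass.
Res (methods 2·3): 0.63 vs {0.24, 0.15} → pass.
0 of 6 fail.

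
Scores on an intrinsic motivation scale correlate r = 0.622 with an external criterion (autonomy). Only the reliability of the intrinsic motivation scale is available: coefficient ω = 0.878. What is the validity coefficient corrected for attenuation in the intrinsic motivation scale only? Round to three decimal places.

Single correction: r_c = r_obs / √r_xx = 0.622 / √0.878 = 0.622 / 0.9370 ≈ 0.664.

0.664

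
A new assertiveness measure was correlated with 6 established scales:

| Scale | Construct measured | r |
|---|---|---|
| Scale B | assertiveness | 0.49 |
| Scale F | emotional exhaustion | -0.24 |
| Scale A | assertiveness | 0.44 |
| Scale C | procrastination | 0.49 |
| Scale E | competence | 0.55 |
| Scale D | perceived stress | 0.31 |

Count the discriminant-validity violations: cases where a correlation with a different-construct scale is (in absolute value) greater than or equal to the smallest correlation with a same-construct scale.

Convergent (same construct = assertiveness): Scale B, Scale A.
Smallest convergent = 0.44. Discriminant |r|: 0.24, 0.49, 0.55, 0.31; count ≥ 0.44 → 2.

2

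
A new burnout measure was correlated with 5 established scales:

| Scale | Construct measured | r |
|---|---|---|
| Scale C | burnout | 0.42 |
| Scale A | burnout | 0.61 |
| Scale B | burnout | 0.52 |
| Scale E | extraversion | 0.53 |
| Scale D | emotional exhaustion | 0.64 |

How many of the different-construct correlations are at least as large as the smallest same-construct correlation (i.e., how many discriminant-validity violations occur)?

Convergent (same construct = burnout): Scale C, Scale A, Scale B.
Smallest convergent = 0.42. Discriminant values: 0.53, 0.64; count ≥ 0.42 → 2.

2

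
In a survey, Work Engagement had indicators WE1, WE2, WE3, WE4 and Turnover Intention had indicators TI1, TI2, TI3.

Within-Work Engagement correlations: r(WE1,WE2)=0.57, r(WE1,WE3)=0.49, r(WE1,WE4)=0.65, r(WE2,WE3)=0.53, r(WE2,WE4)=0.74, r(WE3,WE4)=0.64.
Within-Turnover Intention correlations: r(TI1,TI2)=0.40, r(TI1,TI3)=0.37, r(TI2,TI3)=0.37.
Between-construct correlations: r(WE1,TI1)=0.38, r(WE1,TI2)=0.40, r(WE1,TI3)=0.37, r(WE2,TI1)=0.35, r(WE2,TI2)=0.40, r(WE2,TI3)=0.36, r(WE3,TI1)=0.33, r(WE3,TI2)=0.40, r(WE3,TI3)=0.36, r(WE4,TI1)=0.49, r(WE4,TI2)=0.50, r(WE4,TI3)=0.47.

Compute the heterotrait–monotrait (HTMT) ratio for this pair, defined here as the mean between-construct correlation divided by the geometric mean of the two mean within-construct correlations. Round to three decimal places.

0.837

Between-construct mean = 4.81/12 = 0.4008.
Mean within-WE = 3.62/6 = 0.6033; mean within-TI = 1.14/3 = 0.3800.
Geometric mean = √(0.6033 × 0.3800) = 0.4788.
HTMT = 0.4008 / 0.4788 = 0.837.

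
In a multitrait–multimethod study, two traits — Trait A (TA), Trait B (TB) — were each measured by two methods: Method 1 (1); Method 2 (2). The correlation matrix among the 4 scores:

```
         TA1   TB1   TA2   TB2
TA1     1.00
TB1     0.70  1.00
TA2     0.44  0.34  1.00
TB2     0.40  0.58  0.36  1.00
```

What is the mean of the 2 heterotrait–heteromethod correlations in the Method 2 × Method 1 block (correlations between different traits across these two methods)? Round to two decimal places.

HTHM values (method 2 × method 1): 0.34, 0.40; mean = 0.74/2 = 0.37.

0.37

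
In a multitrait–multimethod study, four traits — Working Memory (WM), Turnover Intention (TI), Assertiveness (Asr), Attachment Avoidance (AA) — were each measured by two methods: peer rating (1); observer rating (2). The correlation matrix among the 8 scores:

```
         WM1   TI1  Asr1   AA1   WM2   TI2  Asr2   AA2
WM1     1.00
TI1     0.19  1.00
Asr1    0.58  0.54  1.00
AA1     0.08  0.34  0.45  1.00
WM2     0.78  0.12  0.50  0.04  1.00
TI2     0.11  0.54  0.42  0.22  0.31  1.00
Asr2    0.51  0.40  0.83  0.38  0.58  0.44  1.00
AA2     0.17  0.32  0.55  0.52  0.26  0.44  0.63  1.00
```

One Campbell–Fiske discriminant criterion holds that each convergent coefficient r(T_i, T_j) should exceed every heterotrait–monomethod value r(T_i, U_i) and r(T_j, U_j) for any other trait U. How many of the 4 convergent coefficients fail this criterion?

2

Checking each validity diagonal entry against its comparison values:
WM (methods 1·2): 0.78 vs {0.19, 0.31, 0.58, 0.58, 0.08, 0.26} → pass.
TI (methods 1·2): 0.54 vs {0.19, 0.31, 0.54, 0.44, 0.34, 0.44} → fail.
Asr (methods 1·2): 0.83 vs {0.58, 0.58, 0.54, 0.44, 0.45, 0.63} → pass.
AA (methods 1·2): 0.52 vs {0.08, 0.26, 0.34, 0.44, 0.45, 0.63} → fail.
2 of 4 fail.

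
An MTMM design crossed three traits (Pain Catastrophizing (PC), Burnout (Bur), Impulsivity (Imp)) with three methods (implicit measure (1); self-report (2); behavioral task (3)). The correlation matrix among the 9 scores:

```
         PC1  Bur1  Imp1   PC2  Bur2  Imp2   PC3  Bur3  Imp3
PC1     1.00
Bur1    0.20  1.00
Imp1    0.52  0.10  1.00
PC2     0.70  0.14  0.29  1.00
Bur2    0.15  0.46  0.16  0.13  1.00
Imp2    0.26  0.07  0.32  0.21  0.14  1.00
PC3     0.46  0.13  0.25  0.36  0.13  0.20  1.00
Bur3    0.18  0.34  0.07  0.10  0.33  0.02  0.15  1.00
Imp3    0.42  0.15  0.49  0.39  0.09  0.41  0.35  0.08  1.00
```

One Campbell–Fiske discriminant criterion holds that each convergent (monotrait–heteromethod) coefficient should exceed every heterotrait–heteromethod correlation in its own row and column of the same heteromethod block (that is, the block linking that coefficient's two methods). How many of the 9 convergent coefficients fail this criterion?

1

Each convergent coefficient versus the relevant comparison correlations:
PC (methods 1·2): 0.70 vs {0.15, 0.14, 0.26, 0.29} → pass.
PC (methods 1·3): 0.46 vs {0.18, 0.13, 0.42, 0.25} → pass.
PC (methods 2·3): 0.36 vs {0.10, 0.13, 0.39, 0.20} → fail.
Bur (methods 1·2): 0.46 vs {0.14, 0.15, 0.07, 0.16} → pass.
Bur (methods 1·3): 0.34 vs {0.13, 0.18, 0.15, 0.07} → pass.
Bur (methods 2·3): 0.33 vs {0.13, 0.10, 0.09, 0.02} → pass.
Imp (methods 1·2): 0.32 vs {0.29, 0.26, 0.16, 0.07} → pass.
Imp (methods 1·3): 0.49 vs {0.25, 0.42, 0.07, 0.15} → pass.
Imp (methods 2·3): 0.41 vs {0.20, 0.39, 0.02, 0.09} → pass.
1 of 9 fail.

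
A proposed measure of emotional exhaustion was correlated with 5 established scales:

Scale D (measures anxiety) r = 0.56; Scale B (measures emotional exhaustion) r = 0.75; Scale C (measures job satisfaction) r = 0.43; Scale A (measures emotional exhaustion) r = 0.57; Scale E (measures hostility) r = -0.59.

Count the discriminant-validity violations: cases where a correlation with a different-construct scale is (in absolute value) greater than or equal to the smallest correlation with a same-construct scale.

Convergent (same construct = emotional exhaustion): Scale B, Scale A.
Smallest convergent = 0.57. Discriminant |r|: 0.56, 0.43, 0.59; count ≥ 0.57 → 1.

1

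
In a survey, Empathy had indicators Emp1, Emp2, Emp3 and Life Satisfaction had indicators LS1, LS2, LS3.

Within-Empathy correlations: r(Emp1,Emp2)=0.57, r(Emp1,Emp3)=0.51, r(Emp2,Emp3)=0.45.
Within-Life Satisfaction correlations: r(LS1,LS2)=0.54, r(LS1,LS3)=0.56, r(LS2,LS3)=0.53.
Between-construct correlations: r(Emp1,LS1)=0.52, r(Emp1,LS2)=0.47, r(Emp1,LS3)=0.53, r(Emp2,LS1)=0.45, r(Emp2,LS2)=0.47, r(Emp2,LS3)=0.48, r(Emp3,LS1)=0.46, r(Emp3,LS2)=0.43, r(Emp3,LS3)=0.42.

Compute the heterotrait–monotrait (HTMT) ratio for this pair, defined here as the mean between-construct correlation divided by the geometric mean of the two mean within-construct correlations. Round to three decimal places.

0.893

Mean between = 4.23/9 = 0.4700.
Mean within-Emp = 1.53/3 = 0.5100; mean within-LS = 1.63/3 = 0.5433.
Geometric mean = √(0.5100 × 0.5433) = 0.5264.
HTMT = 0.4700 / 0.5264 = 0.893.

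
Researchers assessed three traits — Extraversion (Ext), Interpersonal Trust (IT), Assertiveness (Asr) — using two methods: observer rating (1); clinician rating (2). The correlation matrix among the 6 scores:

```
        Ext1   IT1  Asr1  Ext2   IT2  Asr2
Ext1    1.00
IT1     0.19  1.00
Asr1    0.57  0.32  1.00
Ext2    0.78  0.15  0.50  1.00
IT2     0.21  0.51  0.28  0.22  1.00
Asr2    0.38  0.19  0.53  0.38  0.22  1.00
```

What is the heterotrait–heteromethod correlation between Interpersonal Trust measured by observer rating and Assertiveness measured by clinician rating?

Different traits and methods: r(IT1, Asr2) = 0.19.

0.19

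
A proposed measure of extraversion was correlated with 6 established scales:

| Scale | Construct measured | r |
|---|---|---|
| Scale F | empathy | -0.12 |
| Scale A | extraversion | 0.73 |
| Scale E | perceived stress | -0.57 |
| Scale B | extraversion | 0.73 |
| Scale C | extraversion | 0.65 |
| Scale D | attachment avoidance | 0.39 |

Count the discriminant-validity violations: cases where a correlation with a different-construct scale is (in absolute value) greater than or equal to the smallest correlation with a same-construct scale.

Convergent (same construct = extraversion): Scale A, Scale B, Scale C.
Smallest convergent = 0.65. Discriminant |r|: 0.12, 0.57, 0.39; count ≥ 0.65 → 0.

0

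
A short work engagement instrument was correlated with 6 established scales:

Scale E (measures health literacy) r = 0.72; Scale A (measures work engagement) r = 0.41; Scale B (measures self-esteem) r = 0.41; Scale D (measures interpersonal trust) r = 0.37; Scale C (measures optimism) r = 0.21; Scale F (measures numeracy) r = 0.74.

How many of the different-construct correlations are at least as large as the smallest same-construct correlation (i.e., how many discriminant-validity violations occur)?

Convergent (same construct = work engagement): Scale A.
Smallest convergent = 0.41. Discriminant values: 0.72, 0.41, 0.37, 0.21, 0.74; count ≥ 0.41 → 3.

3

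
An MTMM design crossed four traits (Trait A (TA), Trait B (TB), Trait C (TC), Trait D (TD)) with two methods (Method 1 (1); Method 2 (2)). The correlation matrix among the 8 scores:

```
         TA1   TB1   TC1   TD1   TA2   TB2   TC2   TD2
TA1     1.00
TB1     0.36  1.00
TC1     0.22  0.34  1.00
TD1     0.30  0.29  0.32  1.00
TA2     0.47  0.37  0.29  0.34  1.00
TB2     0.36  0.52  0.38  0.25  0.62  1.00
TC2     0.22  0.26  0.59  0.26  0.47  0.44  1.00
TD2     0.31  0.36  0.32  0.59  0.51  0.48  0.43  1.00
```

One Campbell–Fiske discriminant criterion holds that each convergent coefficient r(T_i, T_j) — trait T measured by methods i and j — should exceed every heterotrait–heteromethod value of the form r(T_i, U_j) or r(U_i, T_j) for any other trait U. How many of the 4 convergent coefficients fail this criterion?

0

Convergent coefficients and their comparison sets:
TA (methods 1·2): 0.47 vs {0.36, 0.37, 0.22, 0.29, 0.31, 0.34} → pass.
TB (methods 1·2): 0.52 vs {0.37, 0.36, 0.26, 0.38, 0.36, 0.25} → pass.
TC (methods 1·2): 0.59 vs {0.29, 0.22, 0.38, 0.26, 0.32, 0.26} → pass.
TD (methods 1·2): 0.59 vs {0.34, 0.31, 0.25, 0.36, 0.26, 0.32} → pass.
0 of 4 fail.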